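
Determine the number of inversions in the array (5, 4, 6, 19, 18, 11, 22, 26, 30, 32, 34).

4

Count, for each position, how many later elements it exceeds:
5 → 4 → 1
4 → none → 0
6 → none → 0
19 → 18, 11 → 2
18 → 11 → 1
11 → none → 0
22 → none → 0
26 → none → 0
30 → none → 0
32 → none → 0
34 → none → 0
Sum: 1 + 0 + 0 + 2 + 1 + 0 + 0 + 0 + 0 + 0 + 0 = 4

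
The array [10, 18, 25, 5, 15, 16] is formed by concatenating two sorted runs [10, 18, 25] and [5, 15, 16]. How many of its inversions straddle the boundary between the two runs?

7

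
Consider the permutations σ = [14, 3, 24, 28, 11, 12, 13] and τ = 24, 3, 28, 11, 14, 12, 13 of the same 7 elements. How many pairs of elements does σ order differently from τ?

Discordant pairs: 5

Assign each item its position (1..7) in the first ordering, then rewrite the second ordering as that position sequence:
positions: 14→1, 3→2, 24→3, 28→4, 11→5, 12→6, 13→7
second ordering as positions: [3, 2, 4, 5, 1, 6, 7]
Discordant pairs = inversions in this position sequence.
3: 2, 1 → 2
2: 1 → 1
4: 1 → 1
5: 1 → 1
1: 0
6: 0
7: 0
Total: 2 + 1 + 1 + 1 + 0 + 0 + 0 = 5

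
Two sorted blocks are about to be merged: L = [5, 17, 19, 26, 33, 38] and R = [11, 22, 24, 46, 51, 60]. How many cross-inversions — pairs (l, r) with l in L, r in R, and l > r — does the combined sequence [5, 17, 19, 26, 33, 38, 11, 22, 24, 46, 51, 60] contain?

11 split inversions

Take each right-half value and tally the left-half values above it:
r = 11: 17, 19, 26, 33, 38 → 5
r = 22: 26, 33, 38 → 3
r = 24: 26, 33, 38 → 3
r = 46: none → 0
r = 51: none → 0
r = 60: none → 0
Cross-inversions: 5 + 3 + 3 + 0 + 0 + 0 = 11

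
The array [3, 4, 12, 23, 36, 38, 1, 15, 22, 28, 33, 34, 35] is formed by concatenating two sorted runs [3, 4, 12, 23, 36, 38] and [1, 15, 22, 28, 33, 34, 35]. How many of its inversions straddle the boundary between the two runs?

Take each right-half value and tally the left-half values above it:
r = 1: 3, 4, 12, 23, 36, 38 → 6
r = 15: 23, 36, 38 → 3
r = 22: 23, 36, 38 → 3
r = 28: 36, 38 → 2
r = 33: 36, 38 → 2
r = 34: 36, 38 → 2
r = 35: 36, 38 → 2
Cross-inversions: 6 + 3 + 3 + 2 + 2 + 2 + 2 = 20

20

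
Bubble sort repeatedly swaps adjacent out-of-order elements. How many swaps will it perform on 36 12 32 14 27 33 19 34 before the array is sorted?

12 adjacent swaps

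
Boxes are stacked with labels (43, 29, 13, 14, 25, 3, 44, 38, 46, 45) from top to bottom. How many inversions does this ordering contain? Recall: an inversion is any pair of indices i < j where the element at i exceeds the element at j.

15

Sweep left to right; for each value list the smaller values that follow it:
43: 6
29: 4
13: 1
14: 1
25: 1
3: 0
44: 1
38: 0
46: 1
45: 0
Sum: 6 + 4 + 1 + 1 + 1 + 0 + 1 + 0 + 1 + 0 = 15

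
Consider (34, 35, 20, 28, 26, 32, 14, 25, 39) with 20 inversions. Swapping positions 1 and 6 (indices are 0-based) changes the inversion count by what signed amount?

-9

Positions 1 and 6 hold 35 and 14; after swapping, the array is [34, 14, 20, 28, 26, 32, 35, 25, 39].
For each element, count later entries that are smaller:
34 → 14, 20, 28, 26, 32, 25 → 6
14 → none → 0
20 → none → 0
28 → 26, 25 → 2
26 → 25 → 1
32 → 25 → 1
35 → 25 → 1
25 → none → 0
39 → none → 0
Sum: 6 + 0 + 0 + 2 + 1 + 1 + 1 + 0 + 0 = 11
Change: 11 − 20 = -9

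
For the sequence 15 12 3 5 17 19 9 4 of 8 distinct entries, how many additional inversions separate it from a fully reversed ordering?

Maximum inversions for 8 distinct elements is C(8, 2) = 8·7/2 = 28.
Current inversions — for each element, count later smaller elements:
15: 5
12: 4
3: 0
5: 1
17: 2
19: 2
9: 1
4: 0
Current total: 5 + 4 + 0 + 1 + 2 + 2 + 1 + 0 = 15
Shortfall: 28 − 15 = 13

13 inversions short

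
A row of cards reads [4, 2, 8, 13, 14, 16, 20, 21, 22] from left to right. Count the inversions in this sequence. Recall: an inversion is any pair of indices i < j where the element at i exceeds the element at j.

1 out-of-order pair

Sweep left to right; for each value list the smaller values that follow it:
4: 1
2: 0
8: 0
13: 0
14: 0
16: 0
20: 0
21: 0
22: 0
Sum: 1 + 0 + 0 + 0 + 0 + 0 + 0 + 0 + 0 = 1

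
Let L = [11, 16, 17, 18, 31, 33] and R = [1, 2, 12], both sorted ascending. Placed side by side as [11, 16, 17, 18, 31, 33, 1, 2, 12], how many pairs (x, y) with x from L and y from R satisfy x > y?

For each element r of the right run, count left-run elements greater than r:
r = 1: 11, 16, 17, 18, 31, 33 → 6
r = 2: 11, 16, 17, 18, 31, 33 → 6
r = 12: 16, 17, 18, 31, 33 → 5
Cross-inversions: 6 + 6 + 5 = 17

There are 17 cross-inversions.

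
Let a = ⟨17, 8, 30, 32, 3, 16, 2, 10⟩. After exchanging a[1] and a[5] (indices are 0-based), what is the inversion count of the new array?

19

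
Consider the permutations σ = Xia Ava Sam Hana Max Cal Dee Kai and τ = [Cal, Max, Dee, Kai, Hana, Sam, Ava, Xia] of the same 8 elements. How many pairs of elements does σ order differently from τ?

Assign each item its position (1..8) in the first ordering, then rewrite the second ordering as that position sequence:
positions: Xia→1, Ava→2, Sam→3, Hana→4, Max→5, Cal→6, Dee→7, Kai→8
second ordering as positions: [6, 5, 7, 8, 4, 3, 2, 1]
Discordant pairs = inversions in this position sequence.
6: 5, 4, 3, 2, 1 → 5
5: 4, 3, 2, 1 → 4
7: 4, 3, 2, 1 → 4
8: 4, 3, 2, 1 → 4
4: 3, 2, 1 → 3
3: 2, 1 → 2
2: 1 → 1
1: 0
Total: 5 + 4 + 4 + 4 + 3 + 2 + 1 + 0 = 23

23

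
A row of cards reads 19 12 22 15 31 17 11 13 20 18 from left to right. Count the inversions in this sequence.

For each element, count later entries that are smaller:
19 → 12, 15, 17, 11, 13, 18 → 6
12 → 11 → 1
22 → 15, 17, 11, 13, 20, 18 → 6
15 → 11, 13 → 2
31 → 17, 11, 13, 20, 18 → 5
17 → 11, 13 → 2
11 → none → 0
13 → none → 0
20 → 18 → 1
18 → none → 0
Sum: 6 + 1 + 6 + 2 + 5 + 2 + 0 + 0 + 1 + 0 = 23

Out-of-order pairs: 23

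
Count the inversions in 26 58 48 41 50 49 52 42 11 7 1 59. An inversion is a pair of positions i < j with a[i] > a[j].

39 inversions

Sweep left to right; for each value list the smaller values that follow it:
26 → 11, 7, 1 → 3
58 → 48, 41, 50, 49, 52, 42, 11, 7, 1 → 9
48 → 41, 42, 11, 7, 1 → 5
41 → 11, 7, 1 → 3
50 → 49, 42, 11, 7, 1 → 5
49 → 42, 11, 7, 1 → 4
52 → 42, 11, 7, 1 → 4
42 → 11, 7, 1 → 3
11 → 7, 1 → 2
7 → 1 → 1
1 → none → 0
59 → none → 0
Sum: 3 + 9 + 5 + 3 + 5 + 4 + 4 + 3 + 2 + 1 + 0 + 0 = 39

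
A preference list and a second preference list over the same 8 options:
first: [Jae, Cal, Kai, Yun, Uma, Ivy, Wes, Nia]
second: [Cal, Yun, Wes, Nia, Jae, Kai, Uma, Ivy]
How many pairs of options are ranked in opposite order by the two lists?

Assign each item its position (1..8) in the first ordering, then rewrite the second ordering as that position sequence:
positions: Jae→1, Cal→2, Kai→3, Yun→4, Uma→5, Ivy→6, Wes→7, Nia→8
second ordering as positions: [2, 4, 7, 8, 1, 3, 5, 6]
Discordant pairs = inversions in this position sequence.
2: 1 → 1
4: 1, 3 → 2
7: 1, 3, 5, 6 → 4
8: 1, 3, 5, 6 → 4
1: 0
3: 0
5: 0
6: 0
Total: 1 + 2 + 4 + 4 + 0 + 0 + 0 + 0 = 11

11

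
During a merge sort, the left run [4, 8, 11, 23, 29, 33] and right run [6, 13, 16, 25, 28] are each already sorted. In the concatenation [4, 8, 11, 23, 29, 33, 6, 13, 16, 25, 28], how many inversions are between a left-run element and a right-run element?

Take each right-half value and tally the left-half values above it:
r = 6: 8, 11, 23, 29, 33 → 5
r = 13: 23, 29, 33 → 3
r = 16: 23, 29, 33 → 3
r = 25: 29, 33 → 2
r = 28: 29, 33 → 2
Cross-inversions: 5 + 3 + 3 + 2 + 2 = 15

15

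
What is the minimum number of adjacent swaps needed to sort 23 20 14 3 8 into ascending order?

There are 9 swaps.

Each adjacent swap fixes exactly one inversion, so the minimum swap count equals the number of inversions.
Count inversions — for each element, later elements that are smaller:
23: 20, 14, 3, 8 → 4
20: 14, 3, 8 → 3
14: 3, 8 → 2
3: none → 0
8: none → 0
Total inversions: 4 + 3 + 2 + 0 + 0 = 9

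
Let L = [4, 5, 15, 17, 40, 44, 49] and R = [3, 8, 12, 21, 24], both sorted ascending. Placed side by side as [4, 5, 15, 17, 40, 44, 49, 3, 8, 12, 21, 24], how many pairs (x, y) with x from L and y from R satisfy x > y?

Count, for every r in R, how many entries of L exceed r:
r = 3: 4, 5, 15, 17, 40, 44, 49 → 7
r = 8: 15, 17, 40, 44, 49 → 5
r = 12: 15, 17, 40, 44, 49 → 5
r = 21: 40, 44, 49 → 3
r = 24: 40, 44, 49 → 3
Cross-inversions: 7 + 5 + 5 + 3 + 3 = 23

23 split inversions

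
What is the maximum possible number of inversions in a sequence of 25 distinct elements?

The maximum occurs when the array is in strictly decreasing order: every one of the C(25, 2) pairs is inverted.
C(25, 2) = 25·24/2 = 300

300 inversions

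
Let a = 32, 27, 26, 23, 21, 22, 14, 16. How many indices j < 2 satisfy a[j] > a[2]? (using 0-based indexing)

2

The element at index 2 is 26.
Elements before it: 32, 27
Those larger than 26: 32, 27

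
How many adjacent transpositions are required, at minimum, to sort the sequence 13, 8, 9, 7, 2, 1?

There are 14 swaps.

Each adjacent swap fixes exactly one inversion, so the minimum swap count equals the number of inversions.
Count inversions — for each element, later elements that are smaller:
13: 8, 9, 7, 2, 1 → 5
8: 7, 2, 1 → 3
9: 7, 2, 1 → 3
7: 2, 1 → 2
2: 1 → 1
1: none → 0
Total inversions: 5 + 3 + 3 + 2 + 1 + 0 = 14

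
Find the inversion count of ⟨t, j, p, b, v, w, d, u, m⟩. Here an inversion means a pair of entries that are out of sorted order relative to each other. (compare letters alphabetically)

For each element, count later entries that are smaller:
t: 5
j: 2
p: 3
b: 0
v: 3
w: 3
d: 0
u: 1
m: 0
Sum: 5 + 2 + 3 + 0 + 3 + 3 + 0 + 1 + 0 = 17

17 out-of-order pairs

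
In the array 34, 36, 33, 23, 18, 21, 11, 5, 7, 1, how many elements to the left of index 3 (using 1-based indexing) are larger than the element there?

The element at index 3 is 33.
Elements before it: 34, 36
Those larger than 33: 34, 36

2 such elements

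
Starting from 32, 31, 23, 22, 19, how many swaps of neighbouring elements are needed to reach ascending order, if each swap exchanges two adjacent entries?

10

The minimum number of adjacent swaps to sort an array equals its inversion count, since every such swap removes exactly one inversion.
Count inversions — for each element, later elements that are smaller:
32: 31, 23, 22, 19 → 4
31: 23, 22, 19 → 3
23: 22, 19 → 2
22: 19 → 1
19: none → 0
Total inversions: 4 + 3 + 2 + 1 + 0 = 10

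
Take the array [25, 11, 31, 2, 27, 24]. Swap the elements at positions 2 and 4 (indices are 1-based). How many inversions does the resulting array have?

Positions 2 and 4 hold 11 and 2; after swapping, the array is [25, 2, 31, 11, 27, 24].
Count, for each position, how many later elements it exceeds:
25: 3
2: 0
31: 3
11: 0
27: 1
24: 0
Sum: 3 + 0 + 3 + 0 + 1 + 0 = 7

7 inversions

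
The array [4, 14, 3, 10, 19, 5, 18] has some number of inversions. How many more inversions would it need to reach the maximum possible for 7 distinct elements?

14

Maximum inversions for 7 distinct elements is C(7, 2) = 7·6/2 = 21.
Current inversions — for each element, count later smaller elements:
4: 1
14: 3
3: 0
10: 1
19: 2
5: 0
18: 0
Current total: 1 + 3 + 0 + 1 + 2 + 0 + 0 = 7
Shortfall: 21 − 7 = 14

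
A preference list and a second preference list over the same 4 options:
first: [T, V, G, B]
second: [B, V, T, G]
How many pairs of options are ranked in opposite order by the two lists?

4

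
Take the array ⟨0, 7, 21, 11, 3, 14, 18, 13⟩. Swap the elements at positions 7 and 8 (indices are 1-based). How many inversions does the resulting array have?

8

Positions 7 and 8 hold 18 and 13; after swapping, the array is [0, 7, 21, 11, 3, 14, 13, 18].
Sweep left to right; for each value list the smaller values that follow it:
0 → none → 0
7 → 3 → 1
21 → 11, 3, 14, 13, 18 → 5
11 → 3 → 1
3 → none → 0
14 → 13 → 1
13 → none → 0
18 → none → 0
Sum: 0 + 1 + 5 + 1 + 0 + 1 + 0 + 0 = 8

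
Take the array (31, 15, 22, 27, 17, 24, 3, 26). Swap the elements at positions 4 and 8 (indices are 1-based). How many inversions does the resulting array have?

15

Positions 4 and 8 hold 27 and 26; after swapping, the array is [31, 15, 22, 26, 17, 24, 3, 27].
For each element, count later entries that are smaller:
31 → 15, 22, 26, 17, 24, 3, 27 → 7
15 → 3 → 1
22 → 17, 3 → 2
26 → 17, 24, 3 → 3
17 → 3 → 1
24 → 3 → 1
3 → none → 0
27 → none → 0
Sum: 7 + 1 + 2 + 3 + 1 + 1 + 0 + 0 = 15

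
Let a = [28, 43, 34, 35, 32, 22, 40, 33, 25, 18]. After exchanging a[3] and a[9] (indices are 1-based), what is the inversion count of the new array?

26 inversions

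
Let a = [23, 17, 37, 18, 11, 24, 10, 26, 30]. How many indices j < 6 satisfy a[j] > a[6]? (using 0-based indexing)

6 such elements

The element at index 6 is 10.
Elements before it: 23, 17, 37, 18, 11, 24
Those larger than 10: 23, 17, 37, 18, 11, 24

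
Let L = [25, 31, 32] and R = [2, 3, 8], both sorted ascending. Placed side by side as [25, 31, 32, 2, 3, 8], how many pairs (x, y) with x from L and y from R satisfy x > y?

9 cross-inversions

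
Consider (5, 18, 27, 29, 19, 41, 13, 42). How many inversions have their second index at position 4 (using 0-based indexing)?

The element at index 4 is 19.
Elements before it: 5, 18, 27, 29
Those larger than 19: 27, 29

2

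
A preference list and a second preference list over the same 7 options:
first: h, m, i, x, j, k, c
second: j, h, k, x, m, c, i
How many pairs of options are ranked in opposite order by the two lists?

Assign each item its position (1..7) in the first ordering, then rewrite the second ordering as that position sequence:
positions: h→1, m→2, i→3, x→4, j→5, k→6, c→7
second ordering as positions: [5, 1, 6, 4, 2, 7, 3]
Discordant pairs = inversions in this position sequence.
5: 1, 4, 2, 3 → 4
1: 0
6: 4, 2, 3 → 3
4: 2, 3 → 2
2: 0
7: 3 → 1
3: 0
Total: 4 + 0 + 3 + 2 + 0 + 1 + 0 = 10

10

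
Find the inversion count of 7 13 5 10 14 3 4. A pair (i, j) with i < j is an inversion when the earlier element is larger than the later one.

Count, for each position, how many later elements it exceeds:
7 → 5, 3, 4 → 3
13 → 5, 10, 3, 4 → 4
5 → 3, 4 → 2
10 → 3, 4 → 2
14 → 3, 4 → 2
3 → none → 0
4 → none → 0
Sum: 3 + 4 + 2 + 2 + 2 + 0 + 0 = 13

13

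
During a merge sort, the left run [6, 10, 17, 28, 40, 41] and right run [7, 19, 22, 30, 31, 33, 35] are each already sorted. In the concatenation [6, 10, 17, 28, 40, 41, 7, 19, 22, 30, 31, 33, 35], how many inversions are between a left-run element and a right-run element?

Cross-inversions: 19

Take each right-half value and tally the left-half values above it:
r = 7: 10, 17, 28, 40, 41 → 5
r = 19: 28, 40, 41 → 3
r = 22: 28, 40, 41 → 3
r = 30: 40, 41 → 2
r = 31: 40, 41 → 2
r = 33: 40, 41 → 2
r = 35: 40, 41 → 2
Cross-inversions: 5 + 3 + 3 + 2 + 2 + 2 + 2 = 19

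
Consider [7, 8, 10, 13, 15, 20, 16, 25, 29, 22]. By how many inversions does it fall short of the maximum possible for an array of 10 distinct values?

42

Maximum inversions for 10 distinct elements is C(10, 2) = 10·9/2 = 45.
Current inversions — for each element, count later smaller elements:
7: 0
8: 0
10: 0
13: 0
15: 0
20: 1
16: 0
25: 1
29: 1
22: 0
Current total: 0 + 0 + 0 + 0 + 0 + 1 + 0 + 1 + 1 + 0 = 3
Shortfall: 45 − 3 = 42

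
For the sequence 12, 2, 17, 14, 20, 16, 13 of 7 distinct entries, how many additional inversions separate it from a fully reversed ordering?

Maximum inversions for 7 distinct elements is C(7, 2) = 7·6/2 = 21.
Current inversions — for each element, count later smaller elements:
12: 1
2: 0
17: 3
14: 1
20: 2
16: 1
13: 0
Current total: 1 + 0 + 3 + 1 + 2 + 1 + 0 = 8
Shortfall: 21 − 8 = 13

13 inversions short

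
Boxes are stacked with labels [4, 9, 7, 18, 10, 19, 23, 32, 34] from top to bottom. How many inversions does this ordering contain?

2

Count, for each position, how many later elements it exceeds:
4: 0
9: 1
7: 0
18: 1
10: 0
19: 0
23: 0
32: 0
34: 0
Sum: 0 + 1 + 0 + 1 + 0 + 0 + 0 + 0 + 0 = 2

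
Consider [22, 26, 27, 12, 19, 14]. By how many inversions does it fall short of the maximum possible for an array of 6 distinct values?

Maximum inversions for 6 distinct elements is C(6, 2) = 6·5/2 = 15.
Current inversions — for each element, count later smaller elements:
22: 3
26: 3
27: 3
12: 0
19: 1
14: 0
Current total: 3 + 3 + 3 + 0 + 1 + 0 = 10
Shortfall: 15 − 10 = 5

5 inversions short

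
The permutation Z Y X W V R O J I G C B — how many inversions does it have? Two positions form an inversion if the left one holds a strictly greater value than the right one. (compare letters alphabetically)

There are 66 out-of-order pairs.

For each element, count later entries that are smaller:
Z: 11
Y: 10
X: 9
W: 8
V: 7
R: 6
O: 5
J: 4
I: 3
G: 2
C: 1
B: 0
Sum: 11 + 10 + 9 + 8 + 7 + 6 + 5 + 4 + 3 + 2 + 1 + 0 = 66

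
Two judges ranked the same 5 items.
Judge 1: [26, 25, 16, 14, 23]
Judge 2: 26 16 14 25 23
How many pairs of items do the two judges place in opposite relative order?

2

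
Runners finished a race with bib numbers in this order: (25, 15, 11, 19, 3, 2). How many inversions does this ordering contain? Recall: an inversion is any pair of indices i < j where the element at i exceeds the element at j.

Count, for each position, how many later elements it exceeds:
25: 5
15: 3
11: 2
19: 2
3: 1
2: 0
Sum: 5 + 3 + 2 + 2 + 1 + 0 = 13

13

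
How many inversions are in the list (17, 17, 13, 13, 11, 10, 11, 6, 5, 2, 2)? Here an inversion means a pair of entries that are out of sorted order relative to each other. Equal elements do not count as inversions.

50 out-of-order pairs

Element-by-element contributions:
17 → 13, 13, 11, 10, 11, 6, 5, 2, 2 → 9
17 → 13, 13, 11, 10, 11, 6, 5, 2, 2 → 9
13 → 11, 10, 11, 6, 5, 2, 2 → 7
13 → 11, 10, 11, 6, 5, 2, 2 → 7
11 → 10, 6, 5, 2, 2 → 5
10 → 6, 5, 2, 2 → 4
11 → 6, 5, 2, 2 → 4
6 → 5, 2, 2 → 3
5 → 2, 2 → 2
2 → none → 0
2 → none → 0
Sum: 9 + 9 + 7 + 7 + 5 + 4 + 4 + 3 + 2 + 0 + 0 = 50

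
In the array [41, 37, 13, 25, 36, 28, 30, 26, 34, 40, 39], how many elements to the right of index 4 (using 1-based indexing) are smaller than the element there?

0

The element at index 4 is 25.
Elements after it: 36, 28, 30, 26, 34, 40, 39
None of them are smaller than 25.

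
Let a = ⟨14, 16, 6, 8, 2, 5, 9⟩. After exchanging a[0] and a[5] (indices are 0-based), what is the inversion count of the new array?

9 inversions

Positions 0 and 5 hold 14 and 5; after swapping, the array is [5, 16, 6, 8, 2, 14, 9].
Element-by-element contributions:
5 → 2 → 1
16 → 6, 8, 2, 14, 9 → 5
6 → 2 → 1
8 → 2 → 1
2 → none → 0
14 → 9 → 1
9 → none → 0
Sum: 1 + 5 + 1 + 1 + 0 + 1 + 0 = 9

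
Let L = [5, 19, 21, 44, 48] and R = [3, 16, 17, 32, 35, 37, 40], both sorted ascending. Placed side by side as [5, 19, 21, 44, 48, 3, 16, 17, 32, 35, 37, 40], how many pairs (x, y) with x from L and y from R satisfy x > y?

For each element r of the right run, count left-run elements greater than r:
r = 3: 5, 19, 21, 44, 48 → 5
r = 16: 19, 21, 44, 48 → 4
r = 17: 19, 21, 44, 48 → 4
r = 32: 44, 48 → 2
r = 35: 44, 48 → 2
r = 37: 44, 48 → 2
r = 40: 44, 48 → 2
Cross-inversions: 5 + 4 + 4 + 2 + 2 + 2 + 2 = 21

21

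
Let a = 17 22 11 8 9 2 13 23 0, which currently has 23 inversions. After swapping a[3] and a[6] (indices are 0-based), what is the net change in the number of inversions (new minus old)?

+3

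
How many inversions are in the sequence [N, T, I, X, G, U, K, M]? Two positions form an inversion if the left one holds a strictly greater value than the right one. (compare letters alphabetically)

Element-by-element contributions:
N: 4
T: 4
I: 1
X: 4
G: 0
U: 2
K: 0
M: 0
Sum: 4 + 4 + 1 + 4 + 0 + 2 + 0 + 0 = 15

Inversions: 15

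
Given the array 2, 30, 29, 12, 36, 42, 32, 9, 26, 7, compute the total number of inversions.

For each element, count later entries that are smaller:
2: 0
30: 5
29: 4
12: 2
36: 4
42: 4
32: 3
9: 1
26: 1
7: 0
Sum: 0 + 5 + 4 + 2 + 4 + 4 + 3 + 1 + 1 + 0 = 24

24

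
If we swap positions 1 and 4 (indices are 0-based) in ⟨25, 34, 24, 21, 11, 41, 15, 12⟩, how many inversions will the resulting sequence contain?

15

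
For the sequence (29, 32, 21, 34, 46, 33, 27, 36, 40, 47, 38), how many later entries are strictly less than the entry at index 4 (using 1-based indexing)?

The element at index 4 is 34.
Elements after it: 46, 33, 27, 36, 40, 47, 38
Those smaller than 34: 33, 27

2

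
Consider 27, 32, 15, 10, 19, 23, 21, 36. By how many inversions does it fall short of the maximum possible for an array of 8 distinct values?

Maximum inversions for 8 distinct elements is C(8, 2) = 8·7/2 = 28.
Current inversions — for each element, count later smaller elements:
27: 5
32: 5
15: 1
10: 0
19: 0
23: 1
21: 0
36: 0
Current total: 5 + 5 + 1 + 0 + 0 + 1 + 0 + 0 = 12
Shortfall: 28 − 12 = 16

16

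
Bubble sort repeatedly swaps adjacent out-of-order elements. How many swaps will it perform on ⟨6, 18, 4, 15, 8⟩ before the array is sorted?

The minimum number of adjacent swaps to sort an array equals its inversion count, since every such swap removes exactly one inversion.
Count inversions — for each element, later elements that are smaller:
6: 4 → 1
18: 4, 15, 8 → 3
4: none → 0
15: 8 → 1
8: none → 0
Total inversions: 1 + 3 + 0 + 1 + 0 = 5

5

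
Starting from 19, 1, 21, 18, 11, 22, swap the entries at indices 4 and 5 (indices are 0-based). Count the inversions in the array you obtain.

7 inversions

Positions 4 and 5 hold 11 and 22; after swapping, the array is [19, 1, 21, 18, 22, 11].
For each element, count later entries that are smaller:
19: 3
1: 0
21: 2
18: 1
22: 1
11: 0
Sum: 3 + 0 + 2 + 1 + 1 + 0 = 7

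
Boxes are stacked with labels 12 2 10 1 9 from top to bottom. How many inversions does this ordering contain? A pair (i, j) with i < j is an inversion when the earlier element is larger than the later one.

7 inversions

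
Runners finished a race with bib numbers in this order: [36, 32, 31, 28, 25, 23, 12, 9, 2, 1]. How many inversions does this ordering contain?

45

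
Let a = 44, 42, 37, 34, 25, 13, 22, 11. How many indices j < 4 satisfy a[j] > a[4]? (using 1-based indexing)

3

The element at index 4 is 34.
Elements before it: 44, 42, 37
Those larger than 34: 44, 42, 37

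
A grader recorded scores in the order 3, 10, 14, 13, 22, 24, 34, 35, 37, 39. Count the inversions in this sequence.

1

Sweep left to right; for each value list the smaller values that follow it:
3: 0
10: 0
14: 1
13: 0
22: 0
24: 0
34: 0
35: 0
37: 0
39: 0
Sum: 0 + 0 + 1 + 0 + 0 + 0 + 0 + 0 + 0 + 0 = 1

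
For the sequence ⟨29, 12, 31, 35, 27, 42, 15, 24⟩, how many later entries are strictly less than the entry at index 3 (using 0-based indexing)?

3

The element at index 3 is 35.
Elements after it: 27, 42, 15, 24
Those smaller than 35: 27, 15, 24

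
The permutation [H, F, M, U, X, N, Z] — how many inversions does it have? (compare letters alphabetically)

3

Out-of-order index pairs (1-indexed):
(1,2): H > F
(4,6): U > N
(5,6): X > N
That's 3 pairs.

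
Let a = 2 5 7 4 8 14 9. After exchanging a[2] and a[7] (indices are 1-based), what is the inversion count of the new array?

8

Positions 2 and 7 hold 5 and 9; after swapping, the array is [2, 9, 7, 4, 8, 14, 5].
Element-by-element contributions:
2 → none → 0
9 → 7, 4, 8, 5 → 4
7 → 4, 5 → 2
4 → none → 0
8 → 5 → 1
14 → 5 → 1
5 → none → 0
Sum: 0 + 4 + 2 + 0 + 1 + 1 + 0 = 8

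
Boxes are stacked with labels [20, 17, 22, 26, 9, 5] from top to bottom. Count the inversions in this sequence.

10 inversions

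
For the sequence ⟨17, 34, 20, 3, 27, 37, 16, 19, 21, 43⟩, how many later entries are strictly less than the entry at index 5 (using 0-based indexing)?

3 such elements

The element at index 5 is 37.
Elements after it: 16, 19, 21, 43
Those smaller than 37: 16, 19, 21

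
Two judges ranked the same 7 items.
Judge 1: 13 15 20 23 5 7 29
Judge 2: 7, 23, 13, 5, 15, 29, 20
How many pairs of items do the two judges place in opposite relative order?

Assign each item its position (1..7) in the first ordering, then rewrite the second ordering as that position sequence:
positions: 13→1, 15→2, 20→3, 23→4, 5→5, 7→6, 29→7
second ordering as positions: [6, 4, 1, 5, 2, 7, 3]
Discordant pairs = inversions in this position sequence.
6: 4, 1, 5, 2, 3 → 5
4: 1, 2, 3 → 3
1: 0
5: 2, 3 → 2
2: 0
7: 3 → 1
3: 0
Total: 5 + 3 + 0 + 2 + 0 + 1 + 0 = 11

11 discordant pairs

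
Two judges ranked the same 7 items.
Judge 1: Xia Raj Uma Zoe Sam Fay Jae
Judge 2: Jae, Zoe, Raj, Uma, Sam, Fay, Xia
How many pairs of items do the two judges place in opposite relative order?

Assign each item its position (1..7) in the first ordering, then rewrite the second ordering as that position sequence:
positions: Xia→1, Raj→2, Uma→3, Zoe→4, Sam→5, Fay→6, Jae→7
second ordering as positions: [7, 4, 2, 3, 5, 6, 1]
Discordant pairs = inversions in this position sequence.
7: 4, 2, 3, 5, 6, 1 → 6
4: 2, 3, 1 → 3
2: 1 → 1
3: 1 → 1
5: 1 → 1
6: 1 → 1
1: 0
Total: 6 + 3 + 1 + 1 + 1 + 1 + 0 = 13

13 discordant pairs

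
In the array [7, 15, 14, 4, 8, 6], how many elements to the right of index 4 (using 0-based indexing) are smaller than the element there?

The element at index 4 is 8.
Elements after it: 6
Those smaller than 8: 6

1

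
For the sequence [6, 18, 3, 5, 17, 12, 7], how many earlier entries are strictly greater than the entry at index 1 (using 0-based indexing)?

0

The element at index 1 is 18.
Elements before it: 6
None of them are larger than 18.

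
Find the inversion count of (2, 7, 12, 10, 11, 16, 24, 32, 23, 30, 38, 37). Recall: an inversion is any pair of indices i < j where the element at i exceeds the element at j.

Out-of-order pairs: 6

Count, for each position, how many later elements it exceeds:
2 → none → 0
7 → none → 0
12 → 10, 11 → 2
10 → none → 0
11 → none → 0
16 → none → 0
24 → 23 → 1
32 → 23, 30 → 2
23 → none → 0
30 → none → 0
38 → 37 → 1
37 → none → 0
Sum: 0 + 0 + 2 + 0 + 0 + 0 + 1 + 2 + 0 + 0 + 1 + 0 = 6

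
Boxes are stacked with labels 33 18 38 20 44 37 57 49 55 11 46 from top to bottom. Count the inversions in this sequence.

19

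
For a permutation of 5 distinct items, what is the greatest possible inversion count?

10 inversions

The maximum occurs when the array is in strictly decreasing order: every one of the C(5, 2) pairs is inverted.
C(5, 2) = 5·4/2 = 10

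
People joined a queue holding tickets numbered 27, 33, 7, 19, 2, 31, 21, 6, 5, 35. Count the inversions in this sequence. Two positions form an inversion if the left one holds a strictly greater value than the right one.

Count, for each position, how many later elements it exceeds:
27 → 7, 19, 2, 21, 6, 5 → 6
33 → 7, 19, 2, 31, 21, 6, 5 → 7
7 → 2, 6, 5 → 3
19 → 2, 6, 5 → 3
2 → none → 0
31 → 21, 6, 5 → 3
21 → 6, 5 → 2
6 → 5 → 1
5 → none → 0
35 → none → 0
Sum: 6 + 7 + 3 + 3 + 0 + 3 + 2 + 1 + 0 + 0 = 25

25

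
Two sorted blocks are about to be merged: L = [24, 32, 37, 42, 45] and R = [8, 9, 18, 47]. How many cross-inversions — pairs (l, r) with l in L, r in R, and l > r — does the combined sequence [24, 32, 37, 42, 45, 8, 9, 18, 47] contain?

15

For each element r of the right run, count left-run elements greater than r:
r = 8: 24, 32, 37, 42, 45 → 5
r = 9: 24, 32, 37, 42, 45 → 5
r = 18: 24, 32, 37, 42, 45 → 5
r = 47: none → 0
Cross-inversions: 5 + 5 + 5 + 0 = 15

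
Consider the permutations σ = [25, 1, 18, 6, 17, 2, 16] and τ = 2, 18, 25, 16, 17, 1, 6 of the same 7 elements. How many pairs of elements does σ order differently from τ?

Assign each item its position (1..7) in the first ordering, then rewrite the second ordering as that position sequence:
positions: 25→1, 1→2, 18→3, 6→4, 17→5, 2→6, 16→7
second ordering as positions: [6, 3, 1, 7, 5, 2, 4]
Discordant pairs = inversions in this position sequence.
6: 3, 1, 5, 2, 4 → 5
3: 1, 2 → 2
1: 0
7: 5, 2, 4 → 3
5: 2, 4 → 2
2: 0
4: 0
Total: 5 + 2 + 0 + 3 + 2 + 0 + 0 = 12

12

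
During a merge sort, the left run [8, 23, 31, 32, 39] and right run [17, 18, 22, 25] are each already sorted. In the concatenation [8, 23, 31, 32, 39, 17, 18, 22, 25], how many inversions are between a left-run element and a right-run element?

For each element r of the right run, count left-run elements greater than r:
r = 17: 23, 31, 32, 39 → 4
r = 18: 23, 31, 32, 39 → 4
r = 22: 23, 31, 32, 39 → 4
r = 25: 31, 32, 39 → 3
Cross-inversions: 4 + 4 + 4 + 3 = 15

15 cross-inversions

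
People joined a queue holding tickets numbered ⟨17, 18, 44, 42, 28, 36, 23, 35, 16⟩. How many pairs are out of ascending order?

Sweep left to right; for each value list the smaller values that follow it:
17 → 16 → 1
18 → 16 → 1
44 → 42, 28, 36, 23, 35, 16 → 6
42 → 28, 36, 23, 35, 16 → 5
28 → 23, 16 → 2
36 → 23, 35, 16 → 3
23 → 16 → 1
35 → 16 → 1
16 → none → 0
Sum: 1 + 1 + 6 + 5 + 2 + 3 + 1 + 1 + 0 = 20

20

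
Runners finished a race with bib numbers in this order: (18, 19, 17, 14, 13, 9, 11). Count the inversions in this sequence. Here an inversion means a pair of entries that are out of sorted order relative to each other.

19

For each element, count later entries that are smaller:
18: 5
19: 5
17: 4
14: 3
13: 2
9: 0
11: 0
Sum: 5 + 5 + 4 + 3 + 2 + 0 + 0 = 19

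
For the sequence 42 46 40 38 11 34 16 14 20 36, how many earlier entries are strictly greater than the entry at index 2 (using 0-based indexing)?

The element at index 2 is 40.
Elements before it: 42, 46
Those larger than 40: 42, 46

2 such elements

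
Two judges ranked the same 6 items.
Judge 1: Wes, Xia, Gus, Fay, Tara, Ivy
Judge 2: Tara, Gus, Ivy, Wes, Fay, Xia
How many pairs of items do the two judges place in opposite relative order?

10 discordant pairs

Assign each item its position (1..6) in the first ordering, then rewrite the second ordering as that position sequence:
positions: Wes→1, Xia→2, Gus→3, Fay→4, Tara→5, Ivy→6
second ordering as positions: [5, 3, 6, 1, 4, 2]
Discordant pairs = inversions in this position sequence.
5: 3, 1, 4, 2 → 4
3: 1, 2 → 2
6: 1, 4, 2 → 3
1: 0
4: 2 → 1
2: 0
Total: 4 + 2 + 3 + 0 + 1 + 0 = 10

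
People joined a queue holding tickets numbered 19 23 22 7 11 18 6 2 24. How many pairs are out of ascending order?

23 inversions

Count, for each position, how many later elements it exceeds:
19 → 7, 11, 18, 6, 2 → 5
23 → 22, 7, 11, 18, 6, 2 → 6
22 → 7, 11, 18, 6, 2 → 5
7 → 6, 2 → 2
11 → 6, 2 → 2
18 → 6, 2 → 2
6 → 2 → 1
2 → none → 0
24 → none → 0
Sum: 5 + 6 + 5 + 2 + 2 + 2 + 1 + 0 + 0 = 23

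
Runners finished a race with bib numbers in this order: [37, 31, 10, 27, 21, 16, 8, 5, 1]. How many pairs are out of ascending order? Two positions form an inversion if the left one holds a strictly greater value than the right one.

Count, for each position, how many later elements it exceeds:
37 → 31, 10, 27, 21, 16, 8, 5, 1 → 8
31 → 10, 27, 21, 16, 8, 5, 1 → 7
10 → 8, 5, 1 → 3
27 → 21, 16, 8, 5, 1 → 5
21 → 16, 8, 5, 1 → 4
16 → 8, 5, 1 → 3
8 → 5, 1 → 2
5 → 1 → 1
1 → none → 0
Sum: 8 + 7 + 3 + 5 + 4 + 3 + 2 + 1 + 0 = 33

33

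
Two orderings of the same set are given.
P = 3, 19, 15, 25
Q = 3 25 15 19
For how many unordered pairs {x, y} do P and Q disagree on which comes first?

3 disagreeing pairs

Assign each item its position (1..4) in the first ordering, then rewrite the second ordering as that position sequence:
positions: 3→1, 19→2, 15→3, 25→4
second ordering as positions: [1, 4, 3, 2]
Discordant pairs = inversions in this position sequence.
1: 0
4: 3, 2 → 2
3: 2 → 1
2: 0
Total: 0 + 2 + 1 + 0 = 3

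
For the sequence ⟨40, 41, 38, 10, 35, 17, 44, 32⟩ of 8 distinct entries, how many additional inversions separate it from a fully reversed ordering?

Maximum inversions for 8 distinct elements is C(8, 2) = 8·7/2 = 28.
Current inversions — for each element, count later smaller elements:
40: 5
41: 5
38: 4
10: 0
35: 2
17: 0
44: 1
32: 0
Current total: 5 + 5 + 4 + 0 + 2 + 0 + 1 + 0 = 17
Shortfall: 28 − 17 = 11

11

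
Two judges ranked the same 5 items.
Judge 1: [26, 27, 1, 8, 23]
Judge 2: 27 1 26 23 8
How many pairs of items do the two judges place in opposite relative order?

3 discordant pairs

Assign each item its position (1..5) in the first ordering, then rewrite the second ordering as that position sequence:
positions: 26→1, 27→2, 1→3, 8→4, 23→5
second ordering as positions: [2, 3, 1, 5, 4]
Discordant pairs = inversions in this position sequence.
2: 1 → 1
3: 1 → 1
1: 0
5: 4 → 1
4: 0
Total: 1 + 1 + 0 + 1 + 0 = 3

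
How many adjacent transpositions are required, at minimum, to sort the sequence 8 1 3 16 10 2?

7 swaps

The minimum number of adjacent swaps to sort an array equals its inversion count, since every such swap removes exactly one inversion.
Count inversions — for each element, later elements that are smaller:
8: 1, 3, 2 → 3
1: none → 0
3: 2 → 1
16: 10, 2 → 2
10: 2 → 1
2: none → 0
Total inversions: 3 + 0 + 1 + 2 + 1 + 0 = 7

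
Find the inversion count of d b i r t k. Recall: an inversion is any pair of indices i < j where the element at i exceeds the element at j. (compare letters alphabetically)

Inversions: 3

Out-of-order index pairs (1-indexed):
(1,2): d > b
(4,6): r > k
(5,6): t > k
That's 3 pairs.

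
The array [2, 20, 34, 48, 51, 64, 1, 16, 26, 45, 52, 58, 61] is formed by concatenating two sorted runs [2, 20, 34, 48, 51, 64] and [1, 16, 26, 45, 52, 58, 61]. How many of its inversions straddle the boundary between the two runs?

21 cross-inversions

For each element r of the right run, count left-run elements greater than r:
r = 1: 2, 20, 34, 48, 51, 64 → 6
r = 16: 20, 34, 48, 51, 64 → 5
r = 26: 34, 48, 51, 64 → 4
r = 45: 48, 51, 64 → 3
r = 52: 64 → 1
r = 58: 64 → 1
r = 61: 64 → 1
Cross-inversions: 6 + 5 + 4 + 3 + 1 + 1 + 1 = 21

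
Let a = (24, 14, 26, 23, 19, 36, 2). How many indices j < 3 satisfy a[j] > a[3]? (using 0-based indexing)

The element at index 3 is 23.
Elements before it: 24, 14, 26
Those larger than 23: 24, 26

2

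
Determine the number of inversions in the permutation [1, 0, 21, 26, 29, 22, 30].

Count, for each position, how many later elements it exceeds:
1: 1
0: 0
21: 0
26: 1
29: 1
22: 0
30: 0
Sum: 1 + 0 + 0 + 1 + 1 + 0 + 0 = 3

3 out-of-order pairs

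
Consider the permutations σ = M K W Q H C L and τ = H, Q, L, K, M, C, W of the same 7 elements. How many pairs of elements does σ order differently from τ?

There are 13 discordant pairs.

Assign each item its position (1..7) in the first ordering, then rewrite the second ordering as that position sequence:
positions: M→1, K→2, W→3, Q→4, H→5, C→6, L→7
second ordering as positions: [5, 4, 7, 2, 1, 6, 3]
Discordant pairs = inversions in this position sequence.
5: 4, 2, 1, 3 → 4
4: 2, 1, 3 → 3
7: 2, 1, 6, 3 → 4
2: 1 → 1
1: 0
6: 3 → 1
3: 0
Total: 4 + 3 + 4 + 1 + 0 + 1 + 0 = 13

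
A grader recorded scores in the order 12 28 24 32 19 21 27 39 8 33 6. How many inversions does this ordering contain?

28

Element-by-element contributions:
12 → 8, 6 → 2
28 → 24, 19, 21, 27, 8, 6 → 6
24 → 19, 21, 8, 6 → 4
32 → 19, 21, 27, 8, 6 → 5
19 → 8, 6 → 2
21 → 8, 6 → 2
27 → 8, 6 → 2
39 → 8, 33, 6 → 3
8 → 6 → 1
33 → 6 → 1
6 → none → 0
Sum: 2 + 6 + 4 + 5 + 2 + 2 + 2 + 3 + 1 + 1 + 0 = 28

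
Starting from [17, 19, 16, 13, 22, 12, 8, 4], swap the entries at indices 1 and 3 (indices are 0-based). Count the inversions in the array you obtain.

Positions 1 and 3 hold 19 and 13; after swapping, the array is [17, 13, 16, 19, 22, 12, 8, 4].
Count, for each position, how many later elements it exceeds:
17: 5
13: 3
16: 3
19: 3
22: 3
12: 2
8: 1
4: 0
Sum: 5 + 3 + 3 + 3 + 3 + 2 + 1 + 0 = 20

20 inversions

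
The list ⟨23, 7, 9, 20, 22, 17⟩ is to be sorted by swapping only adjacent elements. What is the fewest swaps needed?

7

Each adjacent swap fixes exactly one inversion, so the minimum swap count equals the number of inversions.
Count inversions — for each element, later elements that are smaller:
23: 7, 9, 20, 22, 17 → 5
7: none → 0
9: none → 0
20: 17 → 1
22: 17 → 1
17: none → 0
Total inversions: 5 + 0 + 0 + 1 + 1 + 0 = 7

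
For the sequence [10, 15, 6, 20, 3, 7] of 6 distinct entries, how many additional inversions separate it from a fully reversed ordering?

6 inversions short

Maximum inversions for 6 distinct elements is C(6, 2) = 6·5/2 = 15.
Current inversions — for each element, count later smaller elements:
10: 3
15: 3
6: 1
20: 2
3: 0
7: 0
Current total: 3 + 3 + 1 + 2 + 0 + 0 = 9
Shortfall: 15 − 9 = 6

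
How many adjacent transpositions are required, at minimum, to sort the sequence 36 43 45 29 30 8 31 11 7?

Each adjacent swap fixes exactly one inversion, so the minimum swap count equals the number of inversions.
Count inversions — for each element, later elements that are smaller:
36: 29, 30, 8, 31, 11, 7 → 6
43: 29, 30, 8, 31, 11, 7 → 6
45: 29, 30, 8, 31, 11, 7 → 6
29: 8, 11, 7 → 3
30: 8, 11, 7 → 3
8: 7 → 1
31: 11, 7 → 2
11: 7 → 1
7: none → 0
Total inversions: 6 + 6 + 6 + 3 + 3 + 1 + 2 + 1 + 0 = 28

28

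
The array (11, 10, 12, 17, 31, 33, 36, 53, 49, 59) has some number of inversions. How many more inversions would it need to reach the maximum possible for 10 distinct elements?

Maximum inversions for 10 distinct elements is C(10, 2) = 10·9/2 = 45.
Current inversions — for each element, count later smaller elements:
11: 1
10: 0
12: 0
17: 0
31: 0
33: 0
36: 0
53: 1
49: 0
59: 0
Current total: 1 + 0 + 0 + 0 + 0 + 0 + 0 + 1 + 0 + 0 = 2
Shortfall: 45 − 2 = 43

43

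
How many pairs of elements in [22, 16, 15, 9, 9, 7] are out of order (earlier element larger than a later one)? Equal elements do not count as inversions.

Sweep left to right; for each value list the smaller values that follow it:
22: 5
16: 4
15: 3
9: 1
9: 1
7: 0
Sum: 5 + 4 + 3 + 1 + 1 + 0 = 14

14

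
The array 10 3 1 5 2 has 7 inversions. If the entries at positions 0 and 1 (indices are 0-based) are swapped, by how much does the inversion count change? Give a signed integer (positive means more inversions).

Positions 0 and 1 hold 10 and 3; after swapping, the array is [3, 10, 1, 5, 2].
Element-by-element contributions:
3: 2
10: 3
1: 0
5: 1
2: 0
Sum: 2 + 3 + 0 + 1 + 0 = 6
Change: 6 − 7 = -1

-1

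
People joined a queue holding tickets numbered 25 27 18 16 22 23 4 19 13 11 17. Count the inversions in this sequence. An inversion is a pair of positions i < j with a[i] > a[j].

There are 40 inversions.

Count, for each position, how many later elements it exceeds:
25: 9
27: 9
18: 5
16: 3
22: 5
23: 5
4: 0
19: 3
13: 1
11: 0
17: 0
Sum: 9 + 9 + 5 + 3 + 5 + 5 + 0 + 3 + 1 + 0 + 0 = 40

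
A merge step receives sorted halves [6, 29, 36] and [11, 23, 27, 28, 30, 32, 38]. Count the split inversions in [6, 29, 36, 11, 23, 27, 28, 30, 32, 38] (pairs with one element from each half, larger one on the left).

There are 10 cross-inversions.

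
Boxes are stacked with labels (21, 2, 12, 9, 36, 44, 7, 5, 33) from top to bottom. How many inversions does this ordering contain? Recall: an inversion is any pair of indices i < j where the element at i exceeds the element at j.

17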